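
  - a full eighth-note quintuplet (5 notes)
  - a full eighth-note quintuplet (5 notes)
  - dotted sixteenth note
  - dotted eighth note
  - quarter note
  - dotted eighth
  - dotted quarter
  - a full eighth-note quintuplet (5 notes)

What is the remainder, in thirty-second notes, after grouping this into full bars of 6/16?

11

One bar of 6/16 = 12 thirty-second notes.
Working in thirty-second notes: a full eighth-note quintuplet (5 notes) (five quintuplet eighths span one half) = 16; a full eighth-note quintuplet (5 notes) (five quintuplet eighths span one half) = 16; dotted sixteenth note = 3; dotted eighth note = 6; quarter note = 8; dotted eighth = 6; dotted quarter = 12; a full eighth-note quintuplet (5 notes) (five quintuplet eighths span one half) = 16.
Altogether 16 + 16 + 3 + 6 + 8 + 6 + 12 + 16 = 83.
83 ÷ 12 = 6 complete bars with 11 thirty-second notes remaining.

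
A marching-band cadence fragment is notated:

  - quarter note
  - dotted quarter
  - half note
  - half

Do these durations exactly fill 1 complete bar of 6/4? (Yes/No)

One bar of 6/4 = 12 eighth notes.
Convert each value to eighth notes: quarter note = 2; dotted quarter = 3; half note = 4; half = 4.
Altogether 2 + 3 + 4 + 4 = 13.
13 exceeds 12, so the answer is No.

No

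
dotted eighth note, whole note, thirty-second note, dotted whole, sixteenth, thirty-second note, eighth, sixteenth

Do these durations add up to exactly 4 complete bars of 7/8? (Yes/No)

No

One bar of 7/8 = 28 thirty-second notes, so 4 bars = 112.
Convert each value to thirty-second notes: dotted eighth note = 6; whole note = 32; thirty-second note = 1; dotted whole = 48; sixteenth = 2; thirty-second note = 1; eighth = 4; sixteenth = 2.
Adding: 6 + 32 + 1 + 48 + 2 + 1 + 4 + 2 = 96.
96 falls short of 112, so the answer is No.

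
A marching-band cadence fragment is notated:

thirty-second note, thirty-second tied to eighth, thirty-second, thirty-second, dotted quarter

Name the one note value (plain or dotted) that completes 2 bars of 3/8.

eighth note

2 bars of 3/8 = 24 thirty-second notes.
Express everything in thirty-second notes: thirty-second note = 1; thirty-second tied to eighth (thirty-second + eighth) = 5; thirty-second = 1; thirty-second = 1; dotted quarter = 12.
Sum: 1 + 5 + 1 + 1 + 12 = 20.
Remaining: 24 − 20 = 4 thirty-second notes, which is a eighth note.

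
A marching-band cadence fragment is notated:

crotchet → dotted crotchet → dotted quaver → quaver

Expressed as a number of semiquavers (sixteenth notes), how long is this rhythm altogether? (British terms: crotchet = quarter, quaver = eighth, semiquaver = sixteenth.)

15

Working in sixteenth notes: crotchet = 4; dotted crotchet = 6; dotted quaver = 3; quaver = 2.
Sum: 4 + 6 + 3 + 2 = 15 sixteenth notes.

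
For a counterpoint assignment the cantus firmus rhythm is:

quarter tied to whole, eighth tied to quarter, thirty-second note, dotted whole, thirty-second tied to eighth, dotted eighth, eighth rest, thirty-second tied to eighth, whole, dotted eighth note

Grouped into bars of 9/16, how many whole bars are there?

One bar of 9/16 = 18 thirty-second notes.
Each duration in thirty-second notes: quarter tied to whole (quarter + whole) = 40; eighth tied to quarter (eighth + quarter) = 12; thirty-second note = 1; dotted whole = 48; thirty-second tied to eighth (thirty-second + eighth) = 5; dotted eighth = 6; eighth rest = 4; thirty-second tied to eighth (thirty-second + eighth) = 5; whole = 32; dotted eighth note = 6.
Adding: 40 + 12 + 1 + 48 + 5 + 6 + 4 + 5 + 32 + 6 = 159.
159 ÷ 18 = 8 complete bars with 15 left over.

8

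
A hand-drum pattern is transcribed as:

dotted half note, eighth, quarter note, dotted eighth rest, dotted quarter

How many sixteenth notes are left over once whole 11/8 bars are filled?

One bar of 11/8 = 22 sixteenth notes.
Each duration in sixteenth notes: dotted half note = 12; eighth = 2; quarter note = 4; dotted eighth rest = 3; dotted quarter = 6.
Sum: 12 + 2 + 4 + 3 + 6 = 27.
27 ÷ 22 = 1 complete bar with 5 sixteenth notes remaining.

5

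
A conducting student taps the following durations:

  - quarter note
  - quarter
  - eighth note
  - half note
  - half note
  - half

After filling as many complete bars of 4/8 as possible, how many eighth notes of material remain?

One bar of 4/8 = 4 eighth notes.
In eighth notes: quarter note = 2; quarter = 2; eighth note = 1; half note = 4; half note = 4; half = 4.
Adding: 2 + 2 + 1 + 4 + 4 + 4 = 17.
17 ÷ 4 = 4 complete bars with 1 eighth note remaining.

1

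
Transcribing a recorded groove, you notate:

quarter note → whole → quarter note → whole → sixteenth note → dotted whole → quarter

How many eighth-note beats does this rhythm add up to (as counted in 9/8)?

34.5

One eighth-note beat = 2 sixteenth notes.
Express everything in sixteenth notes: quarter note = 4; whole = 16; quarter note = 4; whole = 16; sixteenth note = 1; dotted whole = 24; quarter = 4.
Adding: 4 + 16 + 4 + 16 + 1 + 24 + 4 = 69.
69 ÷ 2 = 34.5 beats.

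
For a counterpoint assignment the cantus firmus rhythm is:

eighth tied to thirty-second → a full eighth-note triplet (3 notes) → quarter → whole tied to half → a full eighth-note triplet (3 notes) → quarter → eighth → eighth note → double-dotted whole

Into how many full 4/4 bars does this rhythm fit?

One bar of 4/4 = 32 thirty-second notes.
Working in thirty-second notes: eighth tied to thirty-second (eighth + thirty-second) = 5; a full eighth-note triplet (3 notes) (three triplet eighths span one quarter) = 8; quarter = 8; whole tied to half (whole + half) = 48; a full eighth-note triplet (3 notes) (three triplet eighths span one quarter) = 8; quarter = 8; eighth = 4; eighth note = 4; double-dotted whole = 56.
Total: 5 + 8 + 8 + 48 + 8 + 8 + 4 + 4 + 56 = 149.
149 ÷ 32 = 4 complete bars with 21 left over.

4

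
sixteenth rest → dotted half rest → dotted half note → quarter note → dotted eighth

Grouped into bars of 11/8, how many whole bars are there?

1

One bar of 11/8 = 22 sixteenth notes.
Convert each value to sixteenth notes: sixteenth rest = 1; dotted half rest = 12; dotted half note = 12; quarter note = 4; dotted eighth = 3.
Total: 1 + 12 + 12 + 4 + 3 = 32.
32 ÷ 22 = 1 complete bar with 10 left over.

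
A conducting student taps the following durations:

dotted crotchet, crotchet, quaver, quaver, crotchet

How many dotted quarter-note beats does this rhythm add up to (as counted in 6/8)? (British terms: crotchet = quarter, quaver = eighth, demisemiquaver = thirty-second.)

One dotted quarter-note beat = 3 eighth notes.
In eighth notes: dotted crotchet = 3; crotchet = 2; quaver = 1; quaver = 1; crotchet = 2.
Adding: 3 + 2 + 1 + 1 + 2 = 9.
9 ÷ 3 = 3 beats.

3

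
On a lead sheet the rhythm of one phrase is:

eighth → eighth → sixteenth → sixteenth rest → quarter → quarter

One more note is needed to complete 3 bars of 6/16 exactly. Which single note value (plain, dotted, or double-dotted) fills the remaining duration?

3 bars of 6/16 = 18 sixteenth notes.
Each duration in sixteenth notes: eighth = 2; eighth = 2; sixteenth = 1; sixteenth rest = 1; quarter = 4; quarter = 4.
Adding: 2 + 2 + 1 + 1 + 4 + 4 = 14.
Remaining: 18 − 14 = 4 sixteenth notes, which is a quarter note.

quarter note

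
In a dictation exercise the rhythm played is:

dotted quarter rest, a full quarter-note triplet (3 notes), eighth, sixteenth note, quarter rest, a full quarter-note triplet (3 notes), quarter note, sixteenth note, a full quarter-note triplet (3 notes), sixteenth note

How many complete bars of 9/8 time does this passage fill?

One bar of 9/8 = 18 sixteenth notes.
Convert each value to sixteenth notes: dotted quarter rest = 6; a full quarter-note triplet (3 notes) (three triplet quarters span one half) = 8; eighth = 2; sixteenth note = 1; quarter rest = 4; a full quarter-note triplet (3 notes) (three triplet quarters span one half) = 8; quarter note = 4; sixteenth note = 1; a full quarter-note triplet (3 notes) (three triplet quarters span one half) = 8; sixteenth note = 1.
Total: 6 + 8 + 2 + 1 + 4 + 8 + 4 + 1 + 8 + 1 = 43.
43 ÷ 18 = 2 complete bars with 7 left over.

2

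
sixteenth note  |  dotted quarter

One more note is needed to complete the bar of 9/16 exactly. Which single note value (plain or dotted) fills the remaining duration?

The bar of 9/16 = 9 sixteenth notes.
Express everything in sixteenth notes: sixteenth note = 1; dotted quarter = 6.
Total: 1 + 6 = 7.
Remaining: 9 − 7 = 2 sixteenth notes, which is a eighth note.

eighth note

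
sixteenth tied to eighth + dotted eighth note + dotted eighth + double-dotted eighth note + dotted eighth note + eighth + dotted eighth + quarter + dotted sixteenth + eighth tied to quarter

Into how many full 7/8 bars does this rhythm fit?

2

One bar of 7/8 = 28 thirty-second notes.
Convert each value to thirty-second notes: sixteenth tied to eighth (sixteenth + eighth) = 6; dotted eighth note = 6; dotted eighth = 6; double-dotted eighth note = 7; dotted eighth note = 6; eighth = 4; dotted eighth = 6; quarter = 8; dotted sixteenth = 3; eighth tied to quarter (eighth + quarter) = 12.
Altogether 6 + 6 + 6 + 7 + 6 + 4 + 6 + 8 + 3 + 12 = 64.
64 ÷ 28 = 2 complete bars with 8 left over.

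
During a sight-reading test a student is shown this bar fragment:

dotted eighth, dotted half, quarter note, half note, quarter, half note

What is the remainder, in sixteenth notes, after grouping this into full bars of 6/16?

One bar of 6/16 = 6 sixteenth notes.
In sixteenth notes: dotted eighth = 3; dotted half = 12; quarter note = 4; half note = 8; quarter = 4; half note = 8.
Altogether 3 + 12 + 4 + 8 + 4 + 8 = 39.
39 ÷ 6 = 6 complete bars with 3 sixteenth notes remaining.

3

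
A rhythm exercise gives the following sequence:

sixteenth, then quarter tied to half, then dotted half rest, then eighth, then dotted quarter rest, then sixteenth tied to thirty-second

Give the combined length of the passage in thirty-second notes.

69

Convert each value to thirty-second notes: sixteenth = 2; quarter tied to half (quarter + half) = 24; dotted half rest = 24; eighth = 4; dotted quarter rest = 12; sixteenth tied to thirty-second (sixteenth + thirty-second) = 3.
Total: 2 + 24 + 24 + 4 + 12 + 3 = 69 thirty-second notes.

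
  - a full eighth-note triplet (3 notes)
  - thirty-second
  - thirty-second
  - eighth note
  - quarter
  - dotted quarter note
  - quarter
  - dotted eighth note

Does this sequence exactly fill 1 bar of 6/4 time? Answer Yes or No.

Yes

One bar of 6/4 = 48 thirty-second notes.
Convert each value to thirty-second notes: a full eighth-note triplet (3 notes) (three triplet eighths span one quarter) = 8; thirty-second = 1; thirty-second = 1; eighth note = 4; quarter = 8; dotted quarter note = 12; quarter = 8; dotted eighth note = 6.
Total: 8 + 1 + 1 + 4 + 8 + 12 + 8 + 6 = 48.
48 equals 48, so the answer is Yes.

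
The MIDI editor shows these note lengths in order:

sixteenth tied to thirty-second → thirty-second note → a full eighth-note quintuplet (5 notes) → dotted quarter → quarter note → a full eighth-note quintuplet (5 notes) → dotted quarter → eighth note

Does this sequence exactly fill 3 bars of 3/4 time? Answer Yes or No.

One bar of 3/4 = 24 thirty-second notes, so 3 bars = 72.
In thirty-second notes: sixteenth tied to thirty-second (sixteenth + thirty-second) = 3; thirty-second note = 1; a full eighth-note quintuplet (5 notes) (five quintuplet eighths span one half) = 16; dotted quarter = 12; quarter note = 8; a full eighth-note quintuplet (5 notes) (five quintuplet eighths span one half) = 16; dotted quarter = 12; eighth note = 4.
Adding: 3 + 1 + 16 + 12 + 8 + 16 + 12 + 4 = 72.
72 equals 72, so the answer is Yes.

Yes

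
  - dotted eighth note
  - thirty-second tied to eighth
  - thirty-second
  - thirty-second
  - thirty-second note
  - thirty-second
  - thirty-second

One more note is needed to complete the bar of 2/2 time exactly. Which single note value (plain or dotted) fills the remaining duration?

The bar of 2/2 = 32 thirty-second notes.
Convert each value to thirty-second notes: dotted eighth note = 6; thirty-second tied to eighth (thirty-second + eighth) = 5; thirty-second = 1; thirty-second = 1; thirty-second note = 1; thirty-second = 1; thirty-second = 1.
Altogether 6 + 5 + 1 + 1 + 1 + 1 + 1 = 16.
Remaining: 32 − 16 = 16 thirty-second notes, which is a half note.

half note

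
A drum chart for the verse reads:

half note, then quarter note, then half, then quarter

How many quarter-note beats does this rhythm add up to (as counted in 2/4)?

One quarter-note beat = 2 eighth notes.
Express everything in eighth notes: half note = 4; quarter note = 2; half = 4; quarter = 2.
Adding: 4 + 2 + 4 + 2 = 12.
12 ÷ 2 = 6 beats.

6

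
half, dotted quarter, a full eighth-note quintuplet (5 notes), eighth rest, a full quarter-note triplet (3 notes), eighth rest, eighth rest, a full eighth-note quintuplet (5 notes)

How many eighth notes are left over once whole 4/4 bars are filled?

6

One bar of 4/4 = 8 eighth notes.
Convert each value to eighth notes: half = 4; dotted quarter = 3; a full eighth-note quintuplet (5 notes) (five quintuplet eighths span one half) = 4; eighth rest = 1; a full quarter-note triplet (3 notes) (three triplet quarters span one half) = 4; eighth rest = 1; eighth rest = 1; a full eighth-note quintuplet (5 notes) (five quintuplet eighths span one half) = 4.
Sum: 4 + 3 + 4 + 1 + 4 + 1 + 1 + 4 = 22.
22 ÷ 8 = 2 complete bars with 6 eighth notes remaining.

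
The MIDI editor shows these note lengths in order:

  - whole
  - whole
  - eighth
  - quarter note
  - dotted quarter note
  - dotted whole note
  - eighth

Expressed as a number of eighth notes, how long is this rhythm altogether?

Each duration in eighth notes: whole = 8; whole = 8; eighth = 1; quarter note = 2; dotted quarter note = 3; dotted whole note = 12; eighth = 1.
Altogether 8 + 8 + 1 + 2 + 3 + 12 + 1 = 35 eighth notes.

35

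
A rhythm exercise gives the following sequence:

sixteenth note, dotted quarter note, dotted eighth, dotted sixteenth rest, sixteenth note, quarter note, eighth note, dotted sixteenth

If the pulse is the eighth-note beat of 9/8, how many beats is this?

10

One eighth-note beat = 4 thirty-second notes.
Each duration in thirty-second notes: sixteenth note = 2; dotted quarter note = 12; dotted eighth = 6; dotted sixteenth rest = 3; sixteenth note = 2; quarter note = 8; eighth note = 4; dotted sixteenth = 3.
Altogether 2 + 12 + 6 + 3 + 2 + 8 + 4 + 3 = 40.
40 ÷ 4 = 10 beats.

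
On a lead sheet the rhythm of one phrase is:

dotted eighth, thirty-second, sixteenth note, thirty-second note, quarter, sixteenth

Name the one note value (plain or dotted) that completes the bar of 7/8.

The bar of 7/8 = 28 thirty-second notes.
Convert each value to thirty-second notes: dotted eighth = 6; thirty-second = 1; sixteenth note = 2; thirty-second note = 1; quarter = 8; sixteenth = 2.
Adding: 6 + 1 + 2 + 1 + 8 + 2 = 20.
Remaining: 28 − 20 = 8 thirty-second notes, which is a quarter note.

quarter note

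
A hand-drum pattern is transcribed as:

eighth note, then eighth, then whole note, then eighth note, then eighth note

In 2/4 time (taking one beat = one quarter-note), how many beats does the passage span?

6

One quarter-note beat = 2 eighth notes.
Each duration in eighth notes: eighth note = 1; eighth = 1; whole note = 8; eighth note = 1; eighth note = 1.
Total: 1 + 1 + 8 + 1 + 1 = 12.
12 ÷ 2 = 6 beats.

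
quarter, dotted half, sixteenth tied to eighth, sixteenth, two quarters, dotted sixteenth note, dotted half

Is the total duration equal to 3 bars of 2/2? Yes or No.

No

One bar of 2/2 = 32 thirty-second notes, so 3 bars = 96.
Express everything in thirty-second notes: quarter = 8; dotted half = 24; sixteenth tied to eighth (sixteenth + eighth) = 6; sixteenth = 2; quarter = 8; quarter = 8; dotted sixteenth note = 3; dotted half = 24.
Adding: 8 + 24 + 6 + 2 + 8 + 8 + 3 + 24 = 83.
83 falls short of 96, so the answer is No.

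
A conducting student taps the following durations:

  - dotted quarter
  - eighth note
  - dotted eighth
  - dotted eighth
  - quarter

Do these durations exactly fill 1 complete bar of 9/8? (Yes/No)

Yes

One bar of 9/8 = 18 sixteenth notes.
Each duration in sixteenth notes: dotted quarter = 6; eighth note = 2; dotted eighth = 3; dotted eighth = 3; quarter = 4.
Altogether 6 + 2 + 3 + 3 + 4 = 18.
18 equals 18, so the answer is Yes.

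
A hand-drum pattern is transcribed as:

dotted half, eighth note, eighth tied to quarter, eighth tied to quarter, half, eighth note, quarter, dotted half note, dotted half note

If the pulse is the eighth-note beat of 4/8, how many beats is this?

32

One eighth-note beat = 2 sixteenth notes.
In sixteenth notes: dotted half = 12; eighth note = 2; eighth tied to quarter (eighth + quarter) = 6; eighth tied to quarter (eighth + quarter) = 6; half = 8; eighth note = 2; quarter = 4; dotted half note = 12; dotted half note = 12.
Altogether 12 + 2 + 6 + 6 + 8 + 2 + 4 + 12 + 12 = 64.
64 ÷ 2 = 32 beats.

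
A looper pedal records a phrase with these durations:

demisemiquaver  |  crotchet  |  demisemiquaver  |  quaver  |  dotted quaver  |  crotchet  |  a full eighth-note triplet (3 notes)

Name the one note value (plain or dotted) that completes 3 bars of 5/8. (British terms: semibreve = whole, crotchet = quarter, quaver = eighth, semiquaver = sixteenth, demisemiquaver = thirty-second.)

dotted half note

3 bars of 5/8 = 60 thirty-second notes.
Express everything in thirty-second notes: demisemiquaver = 1; crotchet = 8; demisemiquaver = 1; quaver = 4; dotted quaver = 6; crotchet = 8; a full eighth-note triplet (3 notes) (three triplet eighths span one quarter) = 8.
Sum: 1 + 8 + 1 + 4 + 6 + 8 + 8 = 36.
Remaining: 60 − 36 = 24 thirty-second notes, which is a dotted half note.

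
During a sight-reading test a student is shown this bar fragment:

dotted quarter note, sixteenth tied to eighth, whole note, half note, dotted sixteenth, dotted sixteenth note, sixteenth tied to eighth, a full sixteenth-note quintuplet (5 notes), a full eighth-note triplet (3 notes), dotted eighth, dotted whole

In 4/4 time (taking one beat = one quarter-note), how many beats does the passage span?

18.5

One quarter-note beat = 8 thirty-second notes.
In thirty-second notes: dotted quarter note = 12; sixteenth tied to eighth (sixteenth + eighth) = 6; whole note = 32; half note = 16; dotted sixteenth = 3; dotted sixteenth note = 3; sixteenth tied to eighth (sixteenth + eighth) = 6; a full sixteenth-note quintuplet (5 notes) (five quintuplet sixteenths span one quarter) = 8; a full eighth-note triplet (3 notes) (three triplet eighths span one quarter) = 8; dotted eighth = 6; dotted whole = 48.
Sum: 12 + 6 + 32 + 16 + 3 + 3 + 6 + 8 + 8 + 6 + 48 = 148.
148 ÷ 8 = 18.5 beats.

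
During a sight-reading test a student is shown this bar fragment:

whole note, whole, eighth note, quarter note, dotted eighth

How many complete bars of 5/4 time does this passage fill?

One bar of 5/4 = 20 sixteenth notes.
Express everything in sixteenth notes: whole note = 16; whole = 16; eighth note = 2; quarter note = 4; dotted eighth = 3.
Altogether 16 + 16 + 2 + 4 + 3 = 41.
41 ÷ 20 = 2 complete bars with 1 left over.

2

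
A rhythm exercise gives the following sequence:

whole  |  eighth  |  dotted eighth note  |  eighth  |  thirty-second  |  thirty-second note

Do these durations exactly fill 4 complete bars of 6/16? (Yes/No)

One bar of 6/16 = 12 thirty-second notes, so 4 bars = 48.
In thirty-second notes: whole = 32; eighth = 4; dotted eighth note = 6; eighth = 4; thirty-second = 1; thirty-second note = 1.
Total: 32 + 4 + 6 + 4 + 1 + 1 = 48.
48 equals 48, so the answer is Yes.

Yes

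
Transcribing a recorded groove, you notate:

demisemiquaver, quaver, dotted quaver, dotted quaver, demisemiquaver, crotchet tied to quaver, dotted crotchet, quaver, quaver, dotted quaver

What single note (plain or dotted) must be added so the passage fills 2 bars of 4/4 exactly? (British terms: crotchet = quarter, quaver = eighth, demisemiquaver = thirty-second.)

2 bars of 4/4 = 64 thirty-second notes.
Express everything in thirty-second notes: demisemiquaver = 1; quaver = 4; dotted quaver = 6; dotted quaver = 6; demisemiquaver = 1; crotchet tied to quaver (crotchet + quaver) = 12; dotted crotchet = 12; quaver = 4; quaver = 4; dotted quaver = 6.
Altogether 1 + 4 + 6 + 6 + 1 + 12 + 12 + 4 + 4 + 6 = 56.
Remaining: 64 − 56 = 8 thirty-second notes, which is a quarter note.

quarter note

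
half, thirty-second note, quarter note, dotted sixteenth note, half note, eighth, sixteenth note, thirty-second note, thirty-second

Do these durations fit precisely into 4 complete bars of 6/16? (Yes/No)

One bar of 6/16 = 12 thirty-second notes, so 4 bars = 48.
In thirty-second notes: half = 16; thirty-second note = 1; quarter note = 8; dotted sixteenth note = 3; half note = 16; eighth = 4; sixteenth note = 2; thirty-second note = 1; thirty-second = 1.
Total: 16 + 1 + 8 + 3 + 16 + 4 + 2 + 1 + 1 = 52.
52 exceeds 48, so the answer is No.

No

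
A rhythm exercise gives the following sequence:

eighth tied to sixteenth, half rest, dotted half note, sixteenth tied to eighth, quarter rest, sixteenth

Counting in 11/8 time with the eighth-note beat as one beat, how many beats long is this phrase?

One eighth-note beat = 2 sixteenth notes.
Each duration in sixteenth notes: eighth tied to sixteenth (eighth + sixteenth) = 3; half rest = 8; dotted half note = 12; sixteenth tied to eighth (sixteenth + eighth) = 3; quarter rest = 4; sixteenth = 1.
Sum: 3 + 8 + 12 + 3 + 4 + 1 = 31.
31 ÷ 2 = 15.5 beats.

15.5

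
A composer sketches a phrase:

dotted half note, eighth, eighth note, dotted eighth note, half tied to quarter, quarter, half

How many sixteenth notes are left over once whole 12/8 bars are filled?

19

One bar of 12/8 = 24 sixteenth notes.
Each duration in sixteenth notes: dotted half note = 12; eighth = 2; eighth note = 2; dotted eighth note = 3; half tied to quarter (half + quarter) = 12; quarter = 4; half = 8.
Sum: 12 + 2 + 2 + 3 + 12 + 4 + 8 = 43.
43 ÷ 24 = 1 complete bar with 19 sixteenth notes remaining.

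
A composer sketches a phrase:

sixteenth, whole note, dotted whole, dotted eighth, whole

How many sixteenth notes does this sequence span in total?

60

Convert each value to sixteenth notes: sixteenth = 1; whole note = 16; dotted whole = 24; dotted eighth = 3; whole = 16.
Sum: 1 + 16 + 24 + 3 + 16 = 60 sixteenth notes.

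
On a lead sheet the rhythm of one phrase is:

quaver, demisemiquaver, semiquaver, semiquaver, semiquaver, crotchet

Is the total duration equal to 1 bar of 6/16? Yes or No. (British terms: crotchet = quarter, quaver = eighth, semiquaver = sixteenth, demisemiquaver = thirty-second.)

No

One bar of 6/16 = 12 thirty-second notes.
Working in thirty-second notes: quaver = 4; demisemiquaver = 1; semiquaver = 2; semiquaver = 2; semiquaver = 2; crotchet = 8.
Altogether 4 + 1 + 2 + 2 + 2 + 8 = 19.
19 exceeds 12, so the answer is No.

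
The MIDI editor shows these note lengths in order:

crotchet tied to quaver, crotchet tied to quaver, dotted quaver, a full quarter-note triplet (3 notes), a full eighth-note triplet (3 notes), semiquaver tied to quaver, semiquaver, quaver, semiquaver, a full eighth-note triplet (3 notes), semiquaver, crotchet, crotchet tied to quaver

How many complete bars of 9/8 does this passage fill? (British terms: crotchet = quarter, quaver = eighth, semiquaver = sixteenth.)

2

One bar of 9/8 = 18 sixteenth notes.
Express everything in sixteenth notes: crotchet tied to quaver (crotchet + quaver) = 6; crotchet tied to quaver (crotchet + quaver) = 6; dotted quaver = 3; a full quarter-note triplet (3 notes) (three triplet quarters span one half) = 8; a full eighth-note triplet (3 notes) (three triplet eighths span one quarter) = 4; semiquaver tied to quaver (semiquaver + quaver) = 3; semiquaver = 1; quaver = 2; semiquaver = 1; a full eighth-note triplet (3 notes) (three triplet eighths span one quarter) = 4; semiquaver = 1; crotchet = 4; crotchet tied to quaver (crotchet + quaver) = 6.
Total: 6 + 6 + 3 + 8 + 4 + 3 + 1 + 2 + 1 + 4 + 1 + 4 + 6 = 49.
49 ÷ 18 = 2 complete bars with 13 left over.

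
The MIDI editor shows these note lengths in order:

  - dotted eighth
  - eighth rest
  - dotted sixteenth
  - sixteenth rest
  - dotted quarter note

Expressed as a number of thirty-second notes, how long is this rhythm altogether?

Working in thirty-second notes: dotted eighth = 6; eighth rest = 4; dotted sixteenth = 3; sixteenth rest = 2; dotted quarter note = 12.
Altogether 6 + 4 + 3 + 2 + 12 = 27 thirty-second notes.

27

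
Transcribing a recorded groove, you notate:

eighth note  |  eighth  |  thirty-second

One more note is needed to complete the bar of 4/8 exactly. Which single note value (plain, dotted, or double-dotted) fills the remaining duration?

double-dotted eighth note

The bar of 4/8 = 16 thirty-second notes.
Express everything in thirty-second notes: eighth note = 4; eighth = 4; thirty-second = 1.
Sum: 4 + 4 + 1 = 9.
Remaining: 16 − 9 = 7 thirty-second notes, which is a double-dotted eighth note.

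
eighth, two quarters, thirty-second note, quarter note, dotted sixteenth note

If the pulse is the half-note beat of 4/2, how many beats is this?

One half-note beat = 16 thirty-second notes.
Working in thirty-second notes: eighth = 4; quarter = 8; quarter = 8; thirty-second note = 1; quarter note = 8; dotted sixteenth note = 3.
Adding: 4 + 8 + 8 + 1 + 8 + 3 = 32.
32 ÷ 16 = 2 beats.

2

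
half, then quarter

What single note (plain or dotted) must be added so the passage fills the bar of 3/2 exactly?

The bar of 3/2 = 6 quarter notes.
Convert each value to quarter notes: half = 2; quarter = 1.
Adding: 2 + 1 = 3.
Remaining: 6 − 3 = 3 quarter notes, which is a dotted half note.

dotted half note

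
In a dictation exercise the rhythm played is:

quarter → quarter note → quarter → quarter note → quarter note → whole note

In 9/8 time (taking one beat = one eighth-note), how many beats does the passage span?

18

One eighth-note beat = 2 sixteenth notes.
In sixteenth notes: quarter = 4; quarter note = 4; quarter = 4; quarter note = 4; quarter note = 4; whole note = 16.
Altogether 4 + 4 + 4 + 4 + 4 + 16 = 36.
36 ÷ 2 = 18 beats.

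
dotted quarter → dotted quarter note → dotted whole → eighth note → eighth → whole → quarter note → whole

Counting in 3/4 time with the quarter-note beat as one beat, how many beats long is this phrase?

One quarter-note beat = 2 eighth notes.
Convert each value to eighth notes: dotted quarter = 3; dotted quarter note = 3; dotted whole = 12; eighth note = 1; eighth = 1; whole = 8; quarter note = 2; whole = 8.
Sum: 3 + 3 + 12 + 1 + 1 + 8 + 2 + 8 = 38.
38 ÷ 2 = 19 beats.

19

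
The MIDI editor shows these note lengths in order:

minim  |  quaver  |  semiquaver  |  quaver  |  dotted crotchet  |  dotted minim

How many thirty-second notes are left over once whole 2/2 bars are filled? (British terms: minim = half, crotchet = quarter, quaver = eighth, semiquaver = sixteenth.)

One bar of 2/2 = 16 sixteenth notes.
In sixteenth notes: minim = 8; quaver = 2; semiquaver = 1; quaver = 2; dotted crotchet = 6; dotted minim = 12.
Total: 8 + 2 + 1 + 2 + 6 + 12 = 31.
31 ÷ 16 = 1 complete bar with 15 sixteenth notes remaining = 30 thirty-second notes.

30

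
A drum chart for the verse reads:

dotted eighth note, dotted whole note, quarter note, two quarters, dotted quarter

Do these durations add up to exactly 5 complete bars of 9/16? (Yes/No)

One bar of 9/16 = 9 sixteenth notes, so 5 bars = 45.
Express everything in sixteenth notes: dotted eighth note = 3; dotted whole note = 24; quarter note = 4; quarter = 4; quarter = 4; dotted quarter = 6.
Total: 3 + 24 + 4 + 4 + 4 + 6 = 45.
45 equals 45, so the answer is Yes.

Yes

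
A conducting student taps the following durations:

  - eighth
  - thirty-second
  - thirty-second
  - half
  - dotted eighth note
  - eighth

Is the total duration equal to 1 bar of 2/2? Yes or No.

Yes

One bar of 2/2 = 32 thirty-second notes.
Express everything in thirty-second notes: eighth = 4; thirty-second = 1; thirty-second = 1; half = 16; dotted eighth note = 6; eighth = 4.
Adding: 4 + 1 + 1 + 16 + 6 + 4 = 32.
32 equals 32, so the answer is Yes.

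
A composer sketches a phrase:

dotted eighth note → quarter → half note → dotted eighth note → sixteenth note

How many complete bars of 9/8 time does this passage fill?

One bar of 9/8 = 18 sixteenth notes.
Express everything in sixteenth notes: dotted eighth note = 3; quarter = 4; half note = 8; dotted eighth note = 3; sixteenth note = 1.
Adding: 3 + 4 + 8 + 3 + 1 = 19.
19 ÷ 18 = 1 complete bar with 1 left over.

1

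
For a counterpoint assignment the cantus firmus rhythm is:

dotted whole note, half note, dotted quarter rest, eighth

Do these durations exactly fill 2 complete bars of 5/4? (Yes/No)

Yes

One bar of 5/4 = 10 eighth notes, so 2 bars = 20.
Each duration in eighth notes: dotted whole note = 12; half note = 4; dotted quarter rest = 3; eighth = 1.
Altogether 12 + 4 + 3 + 1 = 20.
20 equals 20, so the answer is Yes.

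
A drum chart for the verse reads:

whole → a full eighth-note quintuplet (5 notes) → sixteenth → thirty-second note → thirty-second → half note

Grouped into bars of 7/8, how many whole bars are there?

One bar of 7/8 = 28 thirty-second notes.
In thirty-second notes: whole = 32; a full eighth-note quintuplet (5 notes) (five quintuplet eighths span one half) = 16; sixteenth = 2; thirty-second note = 1; thirty-second = 1; half note = 16.
Altogether 32 + 16 + 2 + 1 + 1 + 16 = 68.
68 ÷ 28 = 2 complete bars with 12 left over.

2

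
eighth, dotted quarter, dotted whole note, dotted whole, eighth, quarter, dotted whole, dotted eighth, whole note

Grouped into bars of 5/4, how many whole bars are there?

One bar of 5/4 = 20 sixteenth notes.
Each duration in sixteenth notes: eighth = 2; dotted quarter = 6; dotted whole note = 24; dotted whole = 24; eighth = 2; quarter = 4; dotted whole = 24; dotted eighth = 3; whole note = 16.
Sum: 2 + 6 + 24 + 24 + 2 + 4 + 24 + 3 + 16 = 105.
105 ÷ 20 = 5 complete bars with 5 left over.

5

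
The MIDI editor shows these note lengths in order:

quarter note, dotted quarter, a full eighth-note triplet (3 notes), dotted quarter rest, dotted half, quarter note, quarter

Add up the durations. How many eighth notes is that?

20

Each duration in eighth notes: quarter note = 2; dotted quarter = 3; a full eighth-note triplet (3 notes) (three triplet eighths span one quarter) = 2; dotted quarter rest = 3; dotted half = 6; quarter note = 2; quarter = 2.
Adding: 2 + 3 + 2 + 3 + 6 + 2 + 2 = 20 eighth notes.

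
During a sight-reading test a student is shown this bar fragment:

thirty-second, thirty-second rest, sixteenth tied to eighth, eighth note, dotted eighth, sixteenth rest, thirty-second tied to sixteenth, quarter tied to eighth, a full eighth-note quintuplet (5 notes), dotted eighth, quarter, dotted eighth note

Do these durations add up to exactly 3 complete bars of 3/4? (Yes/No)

No

One bar of 3/4 = 24 thirty-second notes, so 3 bars = 72.
Working in thirty-second notes: thirty-second = 1; thirty-second rest = 1; sixteenth tied to eighth (sixteenth + eighth) = 6; eighth note = 4; dotted eighth = 6; sixteenth rest = 2; thirty-second tied to sixteenth (thirty-second + sixteenth) = 3; quarter tied to eighth (quarter + eighth) = 12; a full eighth-note quintuplet (5 notes) (five quintuplet eighths span one half) = 16; dotted eighth = 6; quarter = 8; dotted eighth note = 6.
Altogether 1 + 1 + 6 + 4 + 6 + 2 + 3 + 12 + 16 + 6 + 8 + 6 = 71.
71 falls short of 72, so the answer is No.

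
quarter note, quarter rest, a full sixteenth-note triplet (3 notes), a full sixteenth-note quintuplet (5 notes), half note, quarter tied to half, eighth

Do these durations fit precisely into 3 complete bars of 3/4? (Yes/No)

One bar of 3/4 = 6 eighth notes, so 3 bars = 18.
In eighth notes: quarter note = 2; quarter rest = 2; a full sixteenth-note triplet (3 notes) (three triplet sixteenths span one eighth) = 1; a full sixteenth-note quintuplet (5 notes) (five quintuplet sixteenths span one quarter) = 2; half note = 4; quarter tied to half (quarter + half) = 6; eighth = 1.
Altogether 2 + 2 + 1 + 2 + 4 + 6 + 1 = 18.
18 equals 18, so the answer is Yes.

Yes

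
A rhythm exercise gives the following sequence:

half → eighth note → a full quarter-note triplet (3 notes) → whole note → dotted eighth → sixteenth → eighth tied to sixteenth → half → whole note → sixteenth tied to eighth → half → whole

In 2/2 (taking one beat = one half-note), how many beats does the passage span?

One half-note beat = 8 sixteenth notes.
Convert each value to sixteenth notes: half = 8; eighth note = 2; a full quarter-note triplet (3 notes) (three triplet quarters span one half) = 8; whole note = 16; dotted eighth = 3; sixteenth = 1; eighth tied to sixteenth (eighth + sixteenth) = 3; half = 8; whole note = 16; sixteenth tied to eighth (sixteenth + eighth) = 3; half = 8; whole = 16.
Total: 8 + 2 + 8 + 16 + 3 + 1 + 3 + 8 + 16 + 3 + 8 + 16 = 92.
92 ÷ 8 = 11.5 beats.

11.5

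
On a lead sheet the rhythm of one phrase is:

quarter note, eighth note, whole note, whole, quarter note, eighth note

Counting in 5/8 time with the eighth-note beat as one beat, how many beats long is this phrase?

22

One eighth-note beat = 2 sixteenth notes.
Express everything in sixteenth notes: quarter note = 4; eighth note = 2; whole note = 16; whole = 16; quarter note = 4; eighth note = 2.
Altogether 4 + 2 + 16 + 16 + 4 + 2 = 44.
44 ÷ 2 = 22 beats.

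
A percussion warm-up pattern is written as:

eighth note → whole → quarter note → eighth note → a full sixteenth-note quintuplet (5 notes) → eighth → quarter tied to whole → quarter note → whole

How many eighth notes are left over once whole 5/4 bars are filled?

One bar of 5/4 = 10 eighth notes.
Each duration in eighth notes: eighth note = 1; whole = 8; quarter note = 2; eighth note = 1; a full sixteenth-note quintuplet (5 notes) (five quintuplet sixteenths span one quarter) = 2; eighth = 1; quarter tied to whole (quarter + whole) = 10; quarter note = 2; whole = 8.
Sum: 1 + 8 + 2 + 1 + 2 + 1 + 10 + 2 + 8 = 35.
35 ÷ 10 = 3 complete bars with 5 eighth notes remaining.

5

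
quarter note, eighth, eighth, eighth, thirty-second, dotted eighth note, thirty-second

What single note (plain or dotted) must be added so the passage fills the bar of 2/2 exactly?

eighth note

The bar of 2/2 = 32 thirty-second notes.
Express everything in thirty-second notes: quarter note = 8; eighth = 4; eighth = 4; eighth = 4; thirty-second = 1; dotted eighth note = 6; thirty-second = 1.
Altogether 8 + 4 + 4 + 4 + 1 + 6 + 1 = 28.
Remaining: 32 − 28 = 4 thirty-second notes, which is a eighth note.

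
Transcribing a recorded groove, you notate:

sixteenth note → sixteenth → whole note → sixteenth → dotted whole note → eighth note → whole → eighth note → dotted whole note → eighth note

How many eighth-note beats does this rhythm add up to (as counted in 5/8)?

One eighth-note beat = 2 sixteenth notes.
In sixteenth notes: sixteenth note = 1; sixteenth = 1; whole note = 16; sixteenth = 1; dotted whole note = 24; eighth note = 2; whole = 16; eighth note = 2; dotted whole note = 24; eighth note = 2.
Sum: 1 + 1 + 16 + 1 + 24 + 2 + 16 + 2 + 24 + 2 = 89.
89 ÷ 2 = 44.5 beats.

44.5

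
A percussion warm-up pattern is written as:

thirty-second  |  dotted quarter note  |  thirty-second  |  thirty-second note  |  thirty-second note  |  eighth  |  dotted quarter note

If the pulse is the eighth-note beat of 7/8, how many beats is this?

One eighth-note beat = 4 thirty-second notes.
Each duration in thirty-second notes: thirty-second = 1; dotted quarter note = 12; thirty-second = 1; thirty-second note = 1; thirty-second note = 1; eighth = 4; dotted quarter note = 12.
Adding: 1 + 12 + 1 + 1 + 1 + 4 + 12 = 32.
32 ÷ 4 = 8 beats.

8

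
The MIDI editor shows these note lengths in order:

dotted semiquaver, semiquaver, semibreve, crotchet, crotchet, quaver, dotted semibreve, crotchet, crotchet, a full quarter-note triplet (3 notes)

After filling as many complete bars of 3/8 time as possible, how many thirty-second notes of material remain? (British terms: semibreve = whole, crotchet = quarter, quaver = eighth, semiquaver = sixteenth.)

One bar of 3/8 = 12 thirty-second notes.
Express everything in thirty-second notes: dotted semiquaver = 3; semiquaver = 2; semibreve = 32; crotchet = 8; crotchet = 8; quaver = 4; dotted semibreve = 48; crotchet = 8; crotchet = 8; a full quarter-note triplet (3 notes) (three triplet quarters span one half) = 16.
Sum: 3 + 2 + 32 + 8 + 8 + 4 + 48 + 8 + 8 + 16 = 137.
137 ÷ 12 = 11 complete bars with 5 thirty-second notes remaining.

5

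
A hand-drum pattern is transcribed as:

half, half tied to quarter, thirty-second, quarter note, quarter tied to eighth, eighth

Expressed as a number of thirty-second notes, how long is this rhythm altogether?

Each duration in thirty-second notes: half = 16; half tied to quarter (half + quarter) = 24; thirty-second = 1; quarter note = 8; quarter tied to eighth (quarter + eighth) = 12; eighth = 4.
Total: 16 + 24 + 1 + 8 + 12 + 4 = 65 thirty-second notes.

65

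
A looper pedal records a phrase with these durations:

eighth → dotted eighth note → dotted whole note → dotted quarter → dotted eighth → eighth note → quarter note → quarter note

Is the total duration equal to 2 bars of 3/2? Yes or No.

Yes

One bar of 3/2 = 24 sixteenth notes, so 2 bars = 48.
Express everything in sixteenth notes: eighth = 2; dotted eighth note = 3; dotted whole note = 24; dotted quarter = 6; dotted eighth = 3; eighth note = 2; quarter note = 4; quarter note = 4.
Total: 2 + 3 + 24 + 6 + 3 + 2 + 4 + 4 = 48.
48 equals 48, so the answer is Yes.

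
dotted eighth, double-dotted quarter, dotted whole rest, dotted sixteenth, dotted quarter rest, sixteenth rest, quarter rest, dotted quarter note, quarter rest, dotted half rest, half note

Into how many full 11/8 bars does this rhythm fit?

3

One bar of 11/8 = 44 thirty-second notes.
Express everything in thirty-second notes: dotted eighth = 6; double-dotted quarter = 14; dotted whole rest = 48; dotted sixteenth = 3; dotted quarter rest = 12; sixteenth rest = 2; quarter rest = 8; dotted quarter note = 12; quarter rest = 8; dotted half rest = 24; half note = 16.
Sum: 6 + 14 + 48 + 3 + 12 + 2 + 8 + 12 + 8 + 24 + 16 = 153.
153 ÷ 44 = 3 complete bars with 21 left over.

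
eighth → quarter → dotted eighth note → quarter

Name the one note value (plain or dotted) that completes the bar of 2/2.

The bar of 2/2 = 16 sixteenth notes.
Convert each value to sixteenth notes: eighth = 2; quarter = 4; dotted eighth note = 3; quarter = 4.
Total: 2 + 4 + 3 + 4 = 13.
Remaining: 16 − 13 = 3 sixteenth notes, which is a dotted eighth note.

dotted eighth note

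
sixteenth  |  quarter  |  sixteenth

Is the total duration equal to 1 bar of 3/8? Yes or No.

Yes

One bar of 3/8 = 6 sixteenth notes.
Working in sixteenth notes: sixteenth = 1; quarter = 4; sixteenth = 1.
Adding: 1 + 4 + 1 = 6.
6 equals 6, so the answer is Yes.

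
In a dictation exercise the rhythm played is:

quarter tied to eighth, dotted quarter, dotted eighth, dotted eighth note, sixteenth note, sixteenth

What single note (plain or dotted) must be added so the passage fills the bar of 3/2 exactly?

The bar of 3/2 = 24 sixteenth notes.
Express everything in sixteenth notes: quarter tied to eighth (quarter + eighth) = 6; dotted quarter = 6; dotted eighth = 3; dotted eighth note = 3; sixteenth note = 1; sixteenth = 1.
Adding: 6 + 6 + 3 + 3 + 1 + 1 = 20.
Remaining: 24 − 20 = 4 sixteenth notes, which is a quarter note.

quarter note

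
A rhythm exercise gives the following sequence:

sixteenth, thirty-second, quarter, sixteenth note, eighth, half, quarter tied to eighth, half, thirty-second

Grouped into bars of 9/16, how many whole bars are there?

One bar of 9/16 = 18 thirty-second notes.
Express everything in thirty-second notes: sixteenth = 2; thirty-second = 1; quarter = 8; sixteenth note = 2; eighth = 4; half = 16; quarter tied to eighth (quarter + eighth) = 12; half = 16; thirty-second = 1.
Sum: 2 + 1 + 8 + 2 + 4 + 16 + 12 + 16 + 1 = 62.
62 ÷ 18 = 3 complete bars with 8 left over.

3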